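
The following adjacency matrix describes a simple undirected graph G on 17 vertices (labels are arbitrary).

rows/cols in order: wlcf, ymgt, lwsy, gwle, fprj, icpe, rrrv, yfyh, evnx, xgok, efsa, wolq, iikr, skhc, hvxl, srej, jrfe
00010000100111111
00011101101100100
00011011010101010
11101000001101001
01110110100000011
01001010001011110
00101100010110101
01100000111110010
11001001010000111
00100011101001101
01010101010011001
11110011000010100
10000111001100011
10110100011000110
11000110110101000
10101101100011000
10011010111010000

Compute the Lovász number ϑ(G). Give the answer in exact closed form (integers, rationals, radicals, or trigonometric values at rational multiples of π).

sqrt(17)

Vertex jrfe has 8 neighbors: wlcf, gwle, fprj, rrrv, evnx, xgok, efsa, iikr.
deg(evnx) = 8; N(evnx) = {wlcf, ymgt, fprj, yfyh, xgok, hvxl, srej, jrfe}.
deg(efsa) = 8; N(efsa) = {ymgt, gwle, icpe, yfyh, xgok, iikr, skhc, jrfe}.
deg(skhc) = 8; N(skhc) = {wlcf, lwsy, gwle, icpe, xgok, efsa, hvxl, srej}.
Regular of degree 8 on 17 vertices: Paley(17): SR with (k,λ,μ)=(8,3,4).
spec(A) ≈ [8.0, 1.561553, -2.561553] (distinct, 6 d.p.).
Lovász: ϑ = −17(-sqrt(17)/2 - 1/2)/(8+-(-sqrt(17)/2 - 1/2)) = sqrt(17).
= 4.1231056… (decimal).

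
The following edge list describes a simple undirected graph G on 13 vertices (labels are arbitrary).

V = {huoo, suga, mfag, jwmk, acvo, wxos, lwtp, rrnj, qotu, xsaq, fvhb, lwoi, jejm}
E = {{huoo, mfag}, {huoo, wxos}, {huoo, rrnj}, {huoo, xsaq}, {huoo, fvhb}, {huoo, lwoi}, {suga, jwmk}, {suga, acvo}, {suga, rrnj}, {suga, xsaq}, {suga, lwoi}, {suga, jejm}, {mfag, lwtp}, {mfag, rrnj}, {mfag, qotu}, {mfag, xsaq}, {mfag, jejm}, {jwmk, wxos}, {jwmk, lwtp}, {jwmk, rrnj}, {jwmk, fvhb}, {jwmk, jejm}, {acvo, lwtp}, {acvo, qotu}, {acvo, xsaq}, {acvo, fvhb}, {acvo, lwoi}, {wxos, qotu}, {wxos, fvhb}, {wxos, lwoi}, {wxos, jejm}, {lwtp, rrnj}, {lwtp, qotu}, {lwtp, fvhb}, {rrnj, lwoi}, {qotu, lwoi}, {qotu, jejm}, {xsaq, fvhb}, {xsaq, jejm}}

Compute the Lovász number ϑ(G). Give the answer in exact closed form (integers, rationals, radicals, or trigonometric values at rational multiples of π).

N(mfag) = {huoo, lwtp, rrnj, qotu, xsaq, jejm}, |N(mfag)| = 6.
N(suga) = {jwmk, acvo, rrnj, xsaq, lwoi, jejm}, |N(suga)| = 6.
deg(fvhb) = 6; N(fvhb) = {huoo, jwmk, acvo, wxos, lwtp, xsaq}.
N(xsaq) = {huoo, suga, mfag, acvo, fvhb, jejm}, |N(xsaq)| = 6.
Regular of degree 6 on 13 vertices: Paley(13): SR with (k,λ,μ)=(6,2,3).
A has 3 distinct eigenvalues ≈ [6.0, 1.3028, -2.3028].
λ_max=6, λ_min=-sqrt(13)/2 - 1/2; ϑ = −13·λ_min/(λ_max−λ_min) = sqrt(13).
ϑ(G) ≈ 3.605551275.

sqrt(13)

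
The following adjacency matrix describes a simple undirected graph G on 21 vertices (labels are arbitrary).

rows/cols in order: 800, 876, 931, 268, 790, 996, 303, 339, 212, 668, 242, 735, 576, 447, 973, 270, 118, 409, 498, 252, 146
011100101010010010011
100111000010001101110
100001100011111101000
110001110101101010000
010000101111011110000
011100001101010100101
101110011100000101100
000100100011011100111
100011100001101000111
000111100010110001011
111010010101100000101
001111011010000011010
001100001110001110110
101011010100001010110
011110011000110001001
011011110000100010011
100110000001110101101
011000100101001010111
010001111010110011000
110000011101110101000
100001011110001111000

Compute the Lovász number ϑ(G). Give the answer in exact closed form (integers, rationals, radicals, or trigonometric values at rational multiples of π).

6

N(118) = {800, 268, 790, 735, 576, 447, 270, 409, 498, 146}, |N(118)| = 10.
N(800) = {876, 931, 268, 303, 212, 242, 447, 118, 252, 146}, |N(800)| = 10.
Vertex 303 has 10 neighbors: 800, 931, 268, 790, 339, 212, 668, 270, 409, 498.
Vertex 339 has 10 neighbors: 268, 303, 242, 735, 447, 973, 270, 498, 252, 146.
Every vertex has degree 10 (N=21); this is K(7,2), the Kneser graph.
spec(A) ≈ [10.0, 1.0, -4.0] (distinct, 6 d.p.).
With N=21: ϑ(G) = 21·(-1*(-4))/(10−(-4)) = 6.
ϑ(G) ≈ 6.000000.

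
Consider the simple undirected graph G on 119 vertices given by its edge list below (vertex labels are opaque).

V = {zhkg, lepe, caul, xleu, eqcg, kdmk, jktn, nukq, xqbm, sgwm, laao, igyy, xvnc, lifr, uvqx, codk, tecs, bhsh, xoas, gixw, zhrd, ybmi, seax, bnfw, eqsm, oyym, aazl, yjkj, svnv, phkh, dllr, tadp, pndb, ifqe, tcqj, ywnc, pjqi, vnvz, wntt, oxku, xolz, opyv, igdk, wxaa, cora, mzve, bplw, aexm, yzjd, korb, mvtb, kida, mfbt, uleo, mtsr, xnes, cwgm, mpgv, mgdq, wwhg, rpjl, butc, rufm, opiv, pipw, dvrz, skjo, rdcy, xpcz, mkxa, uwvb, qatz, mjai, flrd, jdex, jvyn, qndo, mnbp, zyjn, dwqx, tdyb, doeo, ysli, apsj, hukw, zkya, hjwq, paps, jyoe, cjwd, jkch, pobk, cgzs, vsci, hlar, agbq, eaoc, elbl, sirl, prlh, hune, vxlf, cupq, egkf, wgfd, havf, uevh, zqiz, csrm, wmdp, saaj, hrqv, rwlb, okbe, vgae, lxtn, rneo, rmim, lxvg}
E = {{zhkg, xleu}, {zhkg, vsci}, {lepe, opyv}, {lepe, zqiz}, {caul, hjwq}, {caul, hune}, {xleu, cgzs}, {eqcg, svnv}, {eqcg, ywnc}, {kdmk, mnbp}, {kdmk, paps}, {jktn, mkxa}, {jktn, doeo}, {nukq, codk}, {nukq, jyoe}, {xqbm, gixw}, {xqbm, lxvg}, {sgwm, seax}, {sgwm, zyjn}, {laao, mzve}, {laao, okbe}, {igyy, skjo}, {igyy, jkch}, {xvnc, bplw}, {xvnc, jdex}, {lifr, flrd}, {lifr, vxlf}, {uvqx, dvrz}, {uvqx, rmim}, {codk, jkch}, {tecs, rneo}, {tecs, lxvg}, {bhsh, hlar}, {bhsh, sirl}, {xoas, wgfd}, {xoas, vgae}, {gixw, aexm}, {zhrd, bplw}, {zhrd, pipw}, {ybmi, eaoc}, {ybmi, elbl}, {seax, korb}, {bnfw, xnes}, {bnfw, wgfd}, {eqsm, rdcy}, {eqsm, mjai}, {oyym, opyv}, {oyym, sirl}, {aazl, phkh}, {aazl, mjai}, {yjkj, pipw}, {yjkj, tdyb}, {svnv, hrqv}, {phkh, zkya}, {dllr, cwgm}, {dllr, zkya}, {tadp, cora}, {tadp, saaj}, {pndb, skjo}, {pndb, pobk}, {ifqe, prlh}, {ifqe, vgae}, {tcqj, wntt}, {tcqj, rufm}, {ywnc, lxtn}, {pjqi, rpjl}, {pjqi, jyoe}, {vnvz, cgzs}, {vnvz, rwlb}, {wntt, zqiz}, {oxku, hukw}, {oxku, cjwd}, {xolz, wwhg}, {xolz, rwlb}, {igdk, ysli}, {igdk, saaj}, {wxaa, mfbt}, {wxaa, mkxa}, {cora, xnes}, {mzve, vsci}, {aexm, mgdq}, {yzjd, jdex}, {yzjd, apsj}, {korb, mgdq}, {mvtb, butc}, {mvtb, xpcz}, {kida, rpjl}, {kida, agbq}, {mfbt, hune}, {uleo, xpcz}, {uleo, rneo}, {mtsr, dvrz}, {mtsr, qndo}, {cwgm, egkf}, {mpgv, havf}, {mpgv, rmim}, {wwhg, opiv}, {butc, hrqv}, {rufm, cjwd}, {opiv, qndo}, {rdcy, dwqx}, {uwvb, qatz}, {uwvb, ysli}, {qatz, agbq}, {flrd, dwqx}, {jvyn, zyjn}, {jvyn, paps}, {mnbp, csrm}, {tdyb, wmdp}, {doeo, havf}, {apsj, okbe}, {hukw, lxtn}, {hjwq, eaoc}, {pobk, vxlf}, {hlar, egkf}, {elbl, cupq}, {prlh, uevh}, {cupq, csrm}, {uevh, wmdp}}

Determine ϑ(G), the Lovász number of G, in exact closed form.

119*cos(pi/119)/(cos(pi/119) + 1)

Vertex hlar has 2 neighbors: bhsh, egkf.
Vertex phkh has 2 neighbors: aazl, zkya.
N(wmdp) = {tdyb, uevh}, |N(wmdp)| = 2.
N(tcqj) = {wntt, rufm}, |N(tcqj)| = 2.
deg(v) = 2 for all v (|V|=119); this is C_{119}, the 119-cycle.
The 60 distinct eigenvalues: [2.0, 1.99721, 1.98886, 1.97496, 1.95556, 1.93071, 1.90047, 1.86494, 1.82422, 1.7784, 1.72763, 1.67205, 1.6118, 1.54707, 1.47802, 1.40485, 1.32776, 1.24698, 1.16272, 1.07522, 0.98472, 0.89148, 0.79575, 0.6978, 0.59791, 0.49636, 0.39342, 0.28938, 0.18454, 0.07918, -0.0264, -0.1319, -0.23704, -0.34152, -0.44504, -0.54733, -0.64808, -0.74704, -0.84391, -0.93843, -1.03033, -1.11936, -1.20527, -1.28782, -1.36678, -1.44194, -1.51307, -1.57999, -1.6425, -1.70043, -1.75363, -1.80194, -1.84522, -1.88337, -1.91626, -1.94381, -1.96595, -1.9826, -1.99373, -1.9993].
ϑ = −N·λ_min/(λ_max−λ_min) = −119·(-2*cos(pi/119))/(2−(-2*cos(pi/119))) = 119*cos(pi/119)/(cos(pi/119) + 1).
≈ 59.4896 (to 4 d.p.).
59 ≤ 119*cos(pi/119)/(cos(pi/119) + 1) ≤ 60: both strict.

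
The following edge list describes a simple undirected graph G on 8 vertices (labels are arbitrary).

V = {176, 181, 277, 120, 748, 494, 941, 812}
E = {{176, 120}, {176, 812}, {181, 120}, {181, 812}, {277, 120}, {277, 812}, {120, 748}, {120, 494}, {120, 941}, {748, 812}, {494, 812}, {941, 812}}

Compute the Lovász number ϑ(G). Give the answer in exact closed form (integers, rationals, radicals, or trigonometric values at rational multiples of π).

6

Vertex 277 has 2 neighbors: 120, 812.
Vertex 181 has 2 neighbors: 120, 812.
N(748) = {120, 812}, |N(748)| = 2.
Vertex 176 has 2 neighbors: 120, 812.
G = K_{6,2}: α = 6 = χ(Ḡ), so ϑ = 6.
= 6.0000000… (decimal).
Check 6 ≤ 6 ≤ 6: collapsed.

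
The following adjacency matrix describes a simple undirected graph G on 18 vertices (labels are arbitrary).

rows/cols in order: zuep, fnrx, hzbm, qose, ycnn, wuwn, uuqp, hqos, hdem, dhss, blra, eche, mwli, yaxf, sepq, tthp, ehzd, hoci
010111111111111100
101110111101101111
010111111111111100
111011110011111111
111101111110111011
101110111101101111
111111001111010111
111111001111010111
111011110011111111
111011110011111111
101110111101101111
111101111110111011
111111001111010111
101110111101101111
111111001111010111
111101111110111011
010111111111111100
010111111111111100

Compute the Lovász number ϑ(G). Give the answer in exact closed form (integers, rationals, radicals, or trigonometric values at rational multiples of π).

Vertex dhss has 15 neighbors: zuep, fnrx, hzbm, ycnn, wuwn, uuqp, hqos, blra, eche, mwli, yaxf, sepq, tthp, ehzd, hoci.
N(hqos) = {zuep, fnrx, hzbm, qose, ycnn, wuwn, hdem, dhss, blra, eche, yaxf, tthp, ehzd, hoci}, |N(hqos)| = 14.
deg(ehzd) = 14; N(ehzd) = {fnrx, qose, ycnn, wuwn, uuqp, hqos, hdem, dhss, blra, eche, mwli, yaxf, sepq, tthp}.
N(wuwn) = {zuep, hzbm, qose, ycnn, uuqp, hqos, hdem, dhss, eche, mwli, sepq, tthp, ehzd, hoci}, |N(wuwn)| = 14.
5 parts of sizes [4, 4, 4, 3, 3]; α(G) = 4 = ϑ (perfect).
ϑ(G) ≈ 4.0000.
Sandwich: α(G)=4 ≤ ϑ(G)=4 ≤ χ(Ḡ)=4 (collapsed).

4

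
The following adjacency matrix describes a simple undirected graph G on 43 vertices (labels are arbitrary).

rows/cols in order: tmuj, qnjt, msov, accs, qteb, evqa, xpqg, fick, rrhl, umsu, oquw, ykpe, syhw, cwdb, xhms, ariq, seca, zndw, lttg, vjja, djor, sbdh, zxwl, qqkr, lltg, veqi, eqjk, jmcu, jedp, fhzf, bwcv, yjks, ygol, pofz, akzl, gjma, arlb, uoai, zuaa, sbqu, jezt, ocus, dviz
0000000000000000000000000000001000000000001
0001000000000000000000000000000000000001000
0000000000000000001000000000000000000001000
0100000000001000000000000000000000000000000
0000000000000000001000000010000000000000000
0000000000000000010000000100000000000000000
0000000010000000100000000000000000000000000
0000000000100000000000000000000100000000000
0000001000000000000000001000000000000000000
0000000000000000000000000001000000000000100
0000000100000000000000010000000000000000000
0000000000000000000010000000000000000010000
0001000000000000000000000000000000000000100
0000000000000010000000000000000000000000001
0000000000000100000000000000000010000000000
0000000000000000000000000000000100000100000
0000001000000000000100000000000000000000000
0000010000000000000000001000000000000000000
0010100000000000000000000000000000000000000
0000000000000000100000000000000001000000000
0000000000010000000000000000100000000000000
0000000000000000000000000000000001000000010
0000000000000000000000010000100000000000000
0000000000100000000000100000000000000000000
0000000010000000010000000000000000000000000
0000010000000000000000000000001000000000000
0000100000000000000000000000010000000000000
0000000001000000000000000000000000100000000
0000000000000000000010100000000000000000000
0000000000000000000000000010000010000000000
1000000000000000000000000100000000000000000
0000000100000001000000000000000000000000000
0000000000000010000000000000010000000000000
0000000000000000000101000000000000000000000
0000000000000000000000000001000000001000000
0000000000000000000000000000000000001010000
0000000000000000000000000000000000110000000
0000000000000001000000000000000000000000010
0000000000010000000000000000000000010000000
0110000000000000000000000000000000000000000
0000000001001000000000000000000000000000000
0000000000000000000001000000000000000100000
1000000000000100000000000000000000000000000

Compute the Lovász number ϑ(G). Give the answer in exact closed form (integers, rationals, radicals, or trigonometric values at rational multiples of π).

N(tmuj) = {bwcv, dviz}, |N(tmuj)| = 2.
Vertex zndw has 2 neighbors: evqa, lltg.
deg(zuaa) = 2; N(zuaa) = {ykpe, gjma}.
deg(lltg) = 2; N(lltg) = {rrhl, zndw}.
Regular of degree 2 on 43 vertices: the odd cycle C_{43}.
The 22 distinct eigenvalues: [2.0, 1.978687, 1.915201, 1.810896, 1.667996, 1.489544, 1.279346, 1.041881, 0.782209, 0.505867, 0.218742, -0.073044, -0.363274, -0.645761, -0.914485, -1.163718, -1.388148, -1.582993, -1.744099, -1.868032, -1.952152, -1.994665].
−43·(-2*cos(pi/43)) / ((2)−(-2*cos(pi/43))) = 43*cos(pi/43)/(cos(pi/43) + 1) = ϑ(G).
= 21.4713… (decimal).
α=21, χ(Ḡ)=22; ϑ=43*cos(pi/43)/(cos(pi/43) + 1) lies between (both strict).

43*cos(pi/43)/(cos(pi/43) + 1)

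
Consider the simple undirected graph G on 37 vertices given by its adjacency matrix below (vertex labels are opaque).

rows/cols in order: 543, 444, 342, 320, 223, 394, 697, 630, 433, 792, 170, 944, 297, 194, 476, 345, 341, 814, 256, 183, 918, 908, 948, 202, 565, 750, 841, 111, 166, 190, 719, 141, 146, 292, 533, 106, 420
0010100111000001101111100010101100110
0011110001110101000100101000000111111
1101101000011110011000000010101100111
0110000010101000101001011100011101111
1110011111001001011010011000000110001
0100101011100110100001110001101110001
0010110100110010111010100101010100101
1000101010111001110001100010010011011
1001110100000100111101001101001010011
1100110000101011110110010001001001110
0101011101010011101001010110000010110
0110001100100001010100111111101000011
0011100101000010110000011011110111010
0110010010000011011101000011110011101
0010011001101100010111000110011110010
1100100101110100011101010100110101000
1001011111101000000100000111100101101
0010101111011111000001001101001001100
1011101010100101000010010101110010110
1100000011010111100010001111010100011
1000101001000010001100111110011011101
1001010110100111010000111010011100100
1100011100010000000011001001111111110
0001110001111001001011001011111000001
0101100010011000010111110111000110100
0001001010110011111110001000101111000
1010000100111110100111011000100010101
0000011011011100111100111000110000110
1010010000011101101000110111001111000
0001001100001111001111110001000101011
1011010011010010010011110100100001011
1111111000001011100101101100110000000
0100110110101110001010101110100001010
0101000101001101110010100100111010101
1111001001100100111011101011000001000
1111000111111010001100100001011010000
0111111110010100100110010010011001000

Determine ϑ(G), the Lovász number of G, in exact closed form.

sqrt(37)

deg(341) = 18; N(341) = {543, 320, 394, 697, 630, 433, 792, 170, 297, 183, 750, 841, 111, 166, 141, 292, 533, 420}.
Vertex 297 has 18 neighbors: 342, 320, 223, 630, 792, 476, 341, 814, 202, 565, 841, 111, 166, 190, 141, 146, 292, 106.
N(420) = {444, 342, 320, 223, 394, 697, 630, 433, 944, 194, 341, 183, 918, 202, 841, 190, 719, 292}, |N(420)| = 18.
Vertex 908 has 18 neighbors: 543, 320, 394, 630, 433, 170, 194, 476, 345, 814, 948, 202, 565, 841, 190, 719, 141, 533.
G on 37 vertices is 18-regular; Paley(37): SR with (k,λ,μ)=(18,8,9).
A has 3 distinct eigenvalues ≈ [18.0, 2.541, -3.541].
ϑ = −N·λ_min/(λ_max−λ_min) = −37·(-sqrt(37)/2 - 1/2)/(18−(-sqrt(37)/2 - 1/2)) = sqrt(37).
Numerically 6.0827625.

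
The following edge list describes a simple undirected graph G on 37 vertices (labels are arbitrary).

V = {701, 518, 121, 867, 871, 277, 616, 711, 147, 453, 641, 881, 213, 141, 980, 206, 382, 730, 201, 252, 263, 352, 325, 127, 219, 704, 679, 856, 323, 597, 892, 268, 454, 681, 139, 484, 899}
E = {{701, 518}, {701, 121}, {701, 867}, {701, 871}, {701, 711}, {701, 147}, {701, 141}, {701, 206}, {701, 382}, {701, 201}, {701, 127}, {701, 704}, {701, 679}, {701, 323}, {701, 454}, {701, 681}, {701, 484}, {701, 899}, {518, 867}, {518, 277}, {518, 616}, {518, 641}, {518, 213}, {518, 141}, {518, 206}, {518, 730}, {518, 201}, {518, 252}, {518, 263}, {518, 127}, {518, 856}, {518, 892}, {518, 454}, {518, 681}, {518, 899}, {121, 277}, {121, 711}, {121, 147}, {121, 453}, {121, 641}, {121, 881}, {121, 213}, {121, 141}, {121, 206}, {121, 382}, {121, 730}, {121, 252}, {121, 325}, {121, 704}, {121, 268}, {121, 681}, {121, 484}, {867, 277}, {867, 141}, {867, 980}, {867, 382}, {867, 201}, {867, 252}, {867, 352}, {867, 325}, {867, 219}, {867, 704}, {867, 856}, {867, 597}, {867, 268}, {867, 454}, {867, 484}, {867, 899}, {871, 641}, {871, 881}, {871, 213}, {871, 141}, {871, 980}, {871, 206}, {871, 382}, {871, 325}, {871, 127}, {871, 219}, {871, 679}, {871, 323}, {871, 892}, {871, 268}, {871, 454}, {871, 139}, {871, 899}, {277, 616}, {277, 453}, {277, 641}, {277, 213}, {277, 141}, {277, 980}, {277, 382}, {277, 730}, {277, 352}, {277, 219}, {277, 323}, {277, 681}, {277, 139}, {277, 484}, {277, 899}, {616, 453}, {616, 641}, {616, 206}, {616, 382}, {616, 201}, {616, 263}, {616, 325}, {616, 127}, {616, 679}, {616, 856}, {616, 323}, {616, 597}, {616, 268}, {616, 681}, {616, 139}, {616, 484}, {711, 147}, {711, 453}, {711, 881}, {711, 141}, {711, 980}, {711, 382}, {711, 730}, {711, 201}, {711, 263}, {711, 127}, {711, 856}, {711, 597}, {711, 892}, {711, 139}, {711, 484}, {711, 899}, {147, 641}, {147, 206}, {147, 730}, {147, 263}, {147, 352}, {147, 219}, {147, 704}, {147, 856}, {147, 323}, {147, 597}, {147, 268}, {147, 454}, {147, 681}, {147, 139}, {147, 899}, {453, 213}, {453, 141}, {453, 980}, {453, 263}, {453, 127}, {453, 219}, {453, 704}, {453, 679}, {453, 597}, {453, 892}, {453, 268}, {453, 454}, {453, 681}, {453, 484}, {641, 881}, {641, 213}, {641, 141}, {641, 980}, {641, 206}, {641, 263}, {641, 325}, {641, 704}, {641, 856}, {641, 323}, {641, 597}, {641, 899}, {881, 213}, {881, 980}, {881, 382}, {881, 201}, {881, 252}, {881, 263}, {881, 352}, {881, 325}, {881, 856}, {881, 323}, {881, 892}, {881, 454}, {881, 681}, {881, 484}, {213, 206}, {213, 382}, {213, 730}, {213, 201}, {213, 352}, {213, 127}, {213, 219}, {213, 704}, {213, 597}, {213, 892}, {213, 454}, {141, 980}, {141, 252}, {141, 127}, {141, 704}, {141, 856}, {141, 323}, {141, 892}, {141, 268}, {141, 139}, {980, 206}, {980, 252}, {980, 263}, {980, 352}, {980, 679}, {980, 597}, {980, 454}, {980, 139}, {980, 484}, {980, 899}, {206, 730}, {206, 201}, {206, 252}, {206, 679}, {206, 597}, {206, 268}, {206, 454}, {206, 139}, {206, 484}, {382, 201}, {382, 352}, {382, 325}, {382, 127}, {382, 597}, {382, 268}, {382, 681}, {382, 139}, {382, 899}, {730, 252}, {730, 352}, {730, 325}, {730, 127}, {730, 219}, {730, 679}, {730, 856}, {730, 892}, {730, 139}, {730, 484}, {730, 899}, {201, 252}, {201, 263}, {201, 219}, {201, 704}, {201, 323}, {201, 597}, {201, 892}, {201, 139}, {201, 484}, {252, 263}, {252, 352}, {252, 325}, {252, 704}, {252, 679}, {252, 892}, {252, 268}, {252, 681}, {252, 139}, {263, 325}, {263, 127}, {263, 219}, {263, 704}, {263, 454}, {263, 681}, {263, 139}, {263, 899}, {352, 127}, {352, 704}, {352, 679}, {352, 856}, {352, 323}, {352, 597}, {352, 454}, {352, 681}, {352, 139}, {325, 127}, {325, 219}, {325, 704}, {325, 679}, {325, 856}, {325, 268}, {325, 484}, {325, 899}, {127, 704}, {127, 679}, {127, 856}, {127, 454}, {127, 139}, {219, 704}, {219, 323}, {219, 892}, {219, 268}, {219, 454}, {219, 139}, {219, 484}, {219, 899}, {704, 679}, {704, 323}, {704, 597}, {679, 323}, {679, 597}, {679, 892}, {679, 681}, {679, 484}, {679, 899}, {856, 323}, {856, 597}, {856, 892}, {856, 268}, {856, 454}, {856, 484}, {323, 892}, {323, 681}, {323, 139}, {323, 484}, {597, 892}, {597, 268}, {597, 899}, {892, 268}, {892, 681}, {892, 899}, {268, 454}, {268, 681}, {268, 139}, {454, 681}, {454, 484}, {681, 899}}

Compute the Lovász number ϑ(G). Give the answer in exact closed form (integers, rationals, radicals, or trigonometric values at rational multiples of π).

N(213) = {518, 121, 871, 277, 453, 641, 881, 206, 382, 730, 201, 352, 127, 219, 704, 597, 892, 454}, |N(213)| = 18.
deg(277) = 18; N(277) = {518, 121, 867, 616, 453, 641, 213, 141, 980, 382, 730, 352, 219, 323, 681, 139, 484, 899}.
Vertex 518 has 18 neighbors: 701, 867, 277, 616, 641, 213, 141, 206, 730, 201, 252, 263, 127, 856, 892, 454, 681, 899.
deg(704) = 18; N(704) = {701, 121, 867, 147, 453, 641, 213, 141, 201, 252, 263, 352, 325, 127, 219, 679, 323, 597}.
18-regular, N=37; Paley(37): SR with (k,λ,μ)=(18,8,9).
Distinct eigenvalues (to 5 d.p.): [18.0, 2.54138, -3.54138].
λ_max=18, λ_min=-sqrt(37)/2 - 1/2; ϑ = −37·λ_min/(λ_max−λ_min) = sqrt(37).
ϑ(G) ≈ 6.0827625.

sqrt(37)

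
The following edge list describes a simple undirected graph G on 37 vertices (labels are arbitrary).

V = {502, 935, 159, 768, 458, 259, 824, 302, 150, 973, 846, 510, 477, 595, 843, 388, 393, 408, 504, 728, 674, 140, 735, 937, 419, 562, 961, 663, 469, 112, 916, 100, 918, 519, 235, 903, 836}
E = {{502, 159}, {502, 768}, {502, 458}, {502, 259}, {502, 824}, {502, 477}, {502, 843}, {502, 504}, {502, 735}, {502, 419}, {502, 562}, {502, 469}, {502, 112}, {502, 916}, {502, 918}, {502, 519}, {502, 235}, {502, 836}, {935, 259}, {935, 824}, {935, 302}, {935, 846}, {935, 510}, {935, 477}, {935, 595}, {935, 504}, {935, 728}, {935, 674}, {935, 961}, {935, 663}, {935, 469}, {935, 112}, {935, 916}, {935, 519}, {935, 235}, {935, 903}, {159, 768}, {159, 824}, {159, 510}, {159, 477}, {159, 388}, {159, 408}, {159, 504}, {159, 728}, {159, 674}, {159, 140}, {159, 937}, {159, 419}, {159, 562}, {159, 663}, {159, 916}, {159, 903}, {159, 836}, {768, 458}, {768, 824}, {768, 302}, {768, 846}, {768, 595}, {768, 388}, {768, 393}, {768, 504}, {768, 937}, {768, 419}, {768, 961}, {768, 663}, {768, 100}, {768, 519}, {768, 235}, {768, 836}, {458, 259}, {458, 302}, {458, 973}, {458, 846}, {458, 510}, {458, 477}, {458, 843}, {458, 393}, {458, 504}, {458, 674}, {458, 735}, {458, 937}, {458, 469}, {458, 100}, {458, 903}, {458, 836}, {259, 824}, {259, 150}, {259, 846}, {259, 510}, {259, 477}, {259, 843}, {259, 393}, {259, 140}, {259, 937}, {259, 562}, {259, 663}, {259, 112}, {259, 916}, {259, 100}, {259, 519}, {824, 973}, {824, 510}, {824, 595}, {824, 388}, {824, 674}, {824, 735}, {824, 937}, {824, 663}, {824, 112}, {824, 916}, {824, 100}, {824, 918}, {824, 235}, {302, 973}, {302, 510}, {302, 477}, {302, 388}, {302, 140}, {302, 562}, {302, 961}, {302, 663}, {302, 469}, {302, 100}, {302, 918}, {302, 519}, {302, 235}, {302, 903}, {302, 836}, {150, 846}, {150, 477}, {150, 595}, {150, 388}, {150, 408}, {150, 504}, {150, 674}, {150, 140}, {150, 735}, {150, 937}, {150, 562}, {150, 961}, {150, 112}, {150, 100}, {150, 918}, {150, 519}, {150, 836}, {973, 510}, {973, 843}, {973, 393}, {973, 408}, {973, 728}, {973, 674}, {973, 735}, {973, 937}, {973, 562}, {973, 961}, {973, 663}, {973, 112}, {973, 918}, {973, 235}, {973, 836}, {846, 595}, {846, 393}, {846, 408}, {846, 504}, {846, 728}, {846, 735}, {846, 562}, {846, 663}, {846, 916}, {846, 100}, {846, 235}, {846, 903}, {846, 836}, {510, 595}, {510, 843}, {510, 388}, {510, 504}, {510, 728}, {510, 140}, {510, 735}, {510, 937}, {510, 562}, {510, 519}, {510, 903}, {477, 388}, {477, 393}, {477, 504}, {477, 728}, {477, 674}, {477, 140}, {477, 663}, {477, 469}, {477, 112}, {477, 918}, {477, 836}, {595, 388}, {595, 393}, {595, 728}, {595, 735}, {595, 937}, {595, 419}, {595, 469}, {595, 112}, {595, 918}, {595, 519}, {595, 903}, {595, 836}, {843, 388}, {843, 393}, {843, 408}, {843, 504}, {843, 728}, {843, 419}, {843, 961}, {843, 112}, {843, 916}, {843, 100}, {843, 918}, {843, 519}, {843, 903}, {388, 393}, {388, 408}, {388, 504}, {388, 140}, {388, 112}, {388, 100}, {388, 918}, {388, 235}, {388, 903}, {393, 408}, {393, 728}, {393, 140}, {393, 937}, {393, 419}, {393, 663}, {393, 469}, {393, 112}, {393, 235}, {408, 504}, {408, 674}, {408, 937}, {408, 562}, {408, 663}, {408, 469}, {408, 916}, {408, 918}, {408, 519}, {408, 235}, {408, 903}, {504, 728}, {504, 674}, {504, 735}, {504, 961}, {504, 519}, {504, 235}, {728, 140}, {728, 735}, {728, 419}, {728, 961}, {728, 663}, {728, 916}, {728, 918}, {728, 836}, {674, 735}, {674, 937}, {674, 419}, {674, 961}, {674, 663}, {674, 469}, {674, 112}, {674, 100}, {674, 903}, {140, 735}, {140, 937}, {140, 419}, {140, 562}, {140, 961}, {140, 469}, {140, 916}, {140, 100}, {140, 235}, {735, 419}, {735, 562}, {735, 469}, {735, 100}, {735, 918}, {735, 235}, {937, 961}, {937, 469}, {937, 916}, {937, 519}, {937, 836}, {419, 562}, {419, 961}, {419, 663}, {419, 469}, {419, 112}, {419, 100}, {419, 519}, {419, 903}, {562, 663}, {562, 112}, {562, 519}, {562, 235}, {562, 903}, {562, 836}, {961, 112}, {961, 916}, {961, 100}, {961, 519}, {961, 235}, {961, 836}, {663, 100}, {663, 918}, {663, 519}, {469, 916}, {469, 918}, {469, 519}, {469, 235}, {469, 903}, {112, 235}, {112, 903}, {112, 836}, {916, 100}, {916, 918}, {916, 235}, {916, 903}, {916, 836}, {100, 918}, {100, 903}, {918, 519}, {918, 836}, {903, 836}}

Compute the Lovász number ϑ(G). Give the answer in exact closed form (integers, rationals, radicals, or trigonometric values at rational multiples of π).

deg(159) = 18; N(159) = {502, 768, 824, 510, 477, 388, 408, 504, 728, 674, 140, 937, 419, 562, 663, 916, 903, 836}.
N(903) = {935, 159, 458, 302, 846, 510, 595, 843, 388, 408, 674, 419, 562, 469, 112, 916, 100, 836}, |N(903)| = 18.
Vertex 916 has 18 neighbors: 502, 935, 159, 259, 824, 846, 843, 408, 728, 140, 937, 961, 469, 100, 918, 235, 903, 836.
Vertex 935 has 18 neighbors: 259, 824, 302, 846, 510, 477, 595, 504, 728, 674, 961, 663, 469, 112, 916, 519, 235, 903.
deg(v) = 18 for all v (|V|=37); Paley(37): SR with (k,λ,μ)=(18,8,9).
spec(A) ≈ [18.0, 2.541381, -3.541381] (distinct, 6 d.p.).
−37·(-sqrt(37)/2 - 1/2) / ((18)−(-sqrt(37)/2 - 1/2)) = sqrt(37) = ϑ(G).
= 6.08276… (decimal).

sqrt(37)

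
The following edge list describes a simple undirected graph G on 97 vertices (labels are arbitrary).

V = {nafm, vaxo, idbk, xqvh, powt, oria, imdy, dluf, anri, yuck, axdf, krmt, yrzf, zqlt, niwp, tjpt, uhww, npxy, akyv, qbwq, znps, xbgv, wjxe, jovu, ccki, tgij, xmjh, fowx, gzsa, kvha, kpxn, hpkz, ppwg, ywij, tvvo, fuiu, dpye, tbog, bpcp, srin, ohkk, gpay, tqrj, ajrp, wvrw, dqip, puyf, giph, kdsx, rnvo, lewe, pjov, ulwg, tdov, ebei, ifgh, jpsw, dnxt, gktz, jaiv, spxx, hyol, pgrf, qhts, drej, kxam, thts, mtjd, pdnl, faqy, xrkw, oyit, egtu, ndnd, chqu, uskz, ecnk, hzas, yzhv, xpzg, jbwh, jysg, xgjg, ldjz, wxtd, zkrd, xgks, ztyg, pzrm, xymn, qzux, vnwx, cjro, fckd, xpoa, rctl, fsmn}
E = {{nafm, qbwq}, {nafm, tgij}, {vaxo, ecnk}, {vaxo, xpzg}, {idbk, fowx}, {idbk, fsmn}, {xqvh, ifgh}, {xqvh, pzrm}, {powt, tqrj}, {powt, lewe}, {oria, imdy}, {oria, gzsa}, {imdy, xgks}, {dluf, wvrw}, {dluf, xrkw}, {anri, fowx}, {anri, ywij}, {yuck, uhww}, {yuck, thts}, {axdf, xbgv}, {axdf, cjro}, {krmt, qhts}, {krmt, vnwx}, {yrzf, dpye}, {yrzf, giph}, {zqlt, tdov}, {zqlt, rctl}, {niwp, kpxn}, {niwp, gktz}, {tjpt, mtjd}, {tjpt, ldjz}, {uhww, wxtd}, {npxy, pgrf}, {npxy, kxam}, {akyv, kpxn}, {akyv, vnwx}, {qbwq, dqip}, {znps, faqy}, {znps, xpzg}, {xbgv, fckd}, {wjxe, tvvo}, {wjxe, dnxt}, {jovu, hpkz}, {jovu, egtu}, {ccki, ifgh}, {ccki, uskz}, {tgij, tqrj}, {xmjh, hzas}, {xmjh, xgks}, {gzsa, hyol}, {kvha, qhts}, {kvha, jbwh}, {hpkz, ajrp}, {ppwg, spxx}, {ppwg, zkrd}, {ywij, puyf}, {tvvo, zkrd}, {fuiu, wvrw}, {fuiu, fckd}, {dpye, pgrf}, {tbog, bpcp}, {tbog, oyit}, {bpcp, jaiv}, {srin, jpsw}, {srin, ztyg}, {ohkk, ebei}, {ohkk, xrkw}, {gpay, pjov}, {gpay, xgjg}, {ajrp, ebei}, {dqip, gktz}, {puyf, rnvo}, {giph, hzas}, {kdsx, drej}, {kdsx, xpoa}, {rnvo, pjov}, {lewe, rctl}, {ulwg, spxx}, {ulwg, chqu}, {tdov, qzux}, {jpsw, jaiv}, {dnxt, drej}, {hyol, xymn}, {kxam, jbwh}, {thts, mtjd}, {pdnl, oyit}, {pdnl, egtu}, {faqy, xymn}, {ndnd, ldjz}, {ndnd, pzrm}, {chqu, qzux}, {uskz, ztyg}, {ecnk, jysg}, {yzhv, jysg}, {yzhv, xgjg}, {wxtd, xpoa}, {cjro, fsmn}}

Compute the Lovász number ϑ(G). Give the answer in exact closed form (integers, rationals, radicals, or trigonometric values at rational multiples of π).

97*cos(pi/97)/(cos(pi/97) + 1)

Vertex xpoa has 2 neighbors: kdsx, wxtd.
Vertex xrkw has 2 neighbors: dluf, ohkk.
N(pdnl) = {oyit, egtu}, |N(pdnl)| = 2.
Vertex tvvo has 2 neighbors: wjxe, zkrd.
Every vertex has degree 2 (N=97); connected 2-regular on 97 ⇒ C_{97}.
Distinct eigenvalues (to 5 d.p.): [2.0, 1.99581, 1.98324, 1.96236, 1.93324, 1.89602, 1.85084, 1.7979, 1.73742, 1.66966, 1.59489, 1.51343, 1.42562, 1.33183, 1.23246, 1.12791, 1.01864, 0.90509, 0.78775, 0.6671, 0.54366, 0.41794, 0.29046, 0.16176, 0.03239, -0.09712, -0.22623, -0.35438, -0.48105, -0.6057, -0.72781, -0.84687, -0.96237, -1.07384, -1.1808, -1.28282, -1.37945, -1.47029, -1.55497, -1.63313, -1.70443, -1.76859, -1.82533, -1.87441, -1.91563, -1.94882, -1.97383, -1.99057, -1.99895].
−97·(-2*cos(pi/97)) / ((2)−(-2*cos(pi/97))) = 97*cos(pi/97)/(cos(pi/97) + 1) = ϑ(G).
≈ 48.48728 (to 5 d.p.).
Check 48 ≤ 97*cos(pi/97)/(cos(pi/97) + 1) ≤ 49: both strict.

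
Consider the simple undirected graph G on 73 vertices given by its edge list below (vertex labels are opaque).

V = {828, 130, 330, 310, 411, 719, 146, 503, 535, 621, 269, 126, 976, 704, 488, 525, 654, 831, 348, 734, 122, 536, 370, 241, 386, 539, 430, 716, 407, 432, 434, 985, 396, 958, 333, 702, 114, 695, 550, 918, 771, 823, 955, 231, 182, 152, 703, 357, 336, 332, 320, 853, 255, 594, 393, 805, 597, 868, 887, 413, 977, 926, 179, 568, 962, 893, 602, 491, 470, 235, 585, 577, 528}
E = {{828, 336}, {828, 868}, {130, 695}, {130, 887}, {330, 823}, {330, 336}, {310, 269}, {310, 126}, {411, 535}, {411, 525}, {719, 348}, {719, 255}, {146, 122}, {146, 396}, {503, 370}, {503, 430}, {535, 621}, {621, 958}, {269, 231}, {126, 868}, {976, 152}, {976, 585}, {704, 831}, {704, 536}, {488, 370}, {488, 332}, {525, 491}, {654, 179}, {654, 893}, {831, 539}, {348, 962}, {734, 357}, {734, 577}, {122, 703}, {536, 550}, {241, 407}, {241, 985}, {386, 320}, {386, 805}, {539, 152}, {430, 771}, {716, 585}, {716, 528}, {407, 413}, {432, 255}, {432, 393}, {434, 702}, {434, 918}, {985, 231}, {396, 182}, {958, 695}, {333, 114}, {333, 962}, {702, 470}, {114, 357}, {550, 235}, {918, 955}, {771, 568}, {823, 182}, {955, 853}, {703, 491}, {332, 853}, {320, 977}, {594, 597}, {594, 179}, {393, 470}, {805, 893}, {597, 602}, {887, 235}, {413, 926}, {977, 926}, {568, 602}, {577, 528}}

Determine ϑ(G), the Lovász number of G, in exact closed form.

73*cos(pi/73)/(cos(pi/73) + 1)

Vertex 597 has 2 neighbors: 594, 602.
deg(976) = 2; N(976) = {152, 585}.
N(831) = {704, 539}, |N(831)| = 2.
Vertex 357 has 2 neighbors: 734, 114.
2-regular, N=73; the odd cycle C_{73}.
A has 37 distinct eigenvalues ≈ [2.0, 1.992596, 1.97044, 1.933696, 1.882635, 1.817635, 1.739179, 1.647846, 1.544313, 1.429347, 1.303798, 1.168596, 1.024743, 0.873302, 0.715396, 0.552194, 0.384903, 0.214763, 0.043032, -0.129017, -0.300111, -0.468983, -0.634383, -0.795086, -0.949902, -1.097686, -1.237343, -1.367839, -1.488208, -1.597559, -1.695082, -1.780055, -1.85185, -1.909934, -1.953877, -1.983355, -1.998148].
Lovász (edge-transitive): ϑ = −73·(-2*cos(pi/73))/((2)−(-2*cos(pi/73))) = 73*cos(pi/73)/(cos(pi/73) + 1).
≈ 36.4830948 (to 7 d.p.).
36 ≤ 73*cos(pi/73)/(cos(pi/73) + 1) ≤ 37: both strict.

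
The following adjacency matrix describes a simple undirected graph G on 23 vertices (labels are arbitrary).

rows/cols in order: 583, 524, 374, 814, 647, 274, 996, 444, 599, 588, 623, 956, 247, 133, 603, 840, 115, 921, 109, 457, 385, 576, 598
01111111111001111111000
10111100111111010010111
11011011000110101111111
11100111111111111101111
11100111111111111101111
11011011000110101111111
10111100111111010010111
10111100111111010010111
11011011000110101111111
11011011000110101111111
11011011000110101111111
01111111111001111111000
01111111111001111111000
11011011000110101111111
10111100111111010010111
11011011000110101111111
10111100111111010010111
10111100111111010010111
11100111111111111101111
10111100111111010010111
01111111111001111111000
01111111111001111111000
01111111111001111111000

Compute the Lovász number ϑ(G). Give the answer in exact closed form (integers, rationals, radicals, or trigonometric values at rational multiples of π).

N(599) = {583, 524, 814, 647, 996, 444, 956, 247, 603, 115, 921, 109, 457, 385, 576, 598}, |N(599)| = 16.
deg(109) = 20; N(109) = {583, 524, 374, 274, 996, 444, 599, 588, 623, 956, 247, 133, 603, 840, 115, 921, 457, 385, 576, 598}.
N(444) = {583, 374, 814, 647, 274, 599, 588, 623, 956, 247, 133, 840, 109, 385, 576, 598}, |N(444)| = 16.
Vertex 814 has 20 neighbors: 583, 524, 374, 274, 996, 444, 599, 588, 623, 956, 247, 133, 603, 840, 115, 921, 457, 385, 576, 598.
G = K_{7,7,6,3}: α = 7 = χ(Ḡ), so ϑ = 7.
≈ 7.00000 (to 5 d.p.).
Check 7 ≤ 7 ≤ 7: collapsed.

7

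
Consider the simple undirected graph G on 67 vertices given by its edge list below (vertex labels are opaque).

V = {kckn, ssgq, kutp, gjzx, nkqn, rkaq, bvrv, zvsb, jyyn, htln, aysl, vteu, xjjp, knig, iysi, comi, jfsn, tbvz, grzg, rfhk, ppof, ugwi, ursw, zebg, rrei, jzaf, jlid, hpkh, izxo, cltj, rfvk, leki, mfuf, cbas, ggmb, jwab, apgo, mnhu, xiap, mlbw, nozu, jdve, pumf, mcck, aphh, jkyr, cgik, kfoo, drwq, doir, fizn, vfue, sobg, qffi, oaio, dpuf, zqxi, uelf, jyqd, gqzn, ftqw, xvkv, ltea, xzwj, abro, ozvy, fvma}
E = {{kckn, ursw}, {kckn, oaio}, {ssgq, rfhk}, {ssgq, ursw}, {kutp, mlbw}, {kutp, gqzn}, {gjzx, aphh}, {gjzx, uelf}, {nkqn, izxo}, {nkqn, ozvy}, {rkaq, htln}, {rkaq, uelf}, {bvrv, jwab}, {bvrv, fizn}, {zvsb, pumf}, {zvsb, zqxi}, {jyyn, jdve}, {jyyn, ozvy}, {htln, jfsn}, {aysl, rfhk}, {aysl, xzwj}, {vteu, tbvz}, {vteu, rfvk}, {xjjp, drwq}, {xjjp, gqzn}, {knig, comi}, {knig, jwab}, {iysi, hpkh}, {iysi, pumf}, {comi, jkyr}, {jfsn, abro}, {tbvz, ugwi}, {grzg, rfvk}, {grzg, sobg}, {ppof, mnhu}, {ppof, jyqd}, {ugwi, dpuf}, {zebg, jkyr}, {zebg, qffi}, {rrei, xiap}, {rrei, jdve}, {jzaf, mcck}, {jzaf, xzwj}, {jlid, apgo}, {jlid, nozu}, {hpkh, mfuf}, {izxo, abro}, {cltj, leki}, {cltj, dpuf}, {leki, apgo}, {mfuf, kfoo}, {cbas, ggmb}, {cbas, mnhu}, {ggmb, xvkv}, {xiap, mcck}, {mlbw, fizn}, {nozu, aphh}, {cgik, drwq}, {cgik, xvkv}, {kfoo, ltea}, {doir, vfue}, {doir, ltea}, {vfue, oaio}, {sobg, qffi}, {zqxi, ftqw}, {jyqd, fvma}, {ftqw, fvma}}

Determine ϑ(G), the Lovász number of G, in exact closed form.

N(jlid) = {apgo, nozu}, |N(jlid)| = 2.
deg(jyyn) = 2; N(jyyn) = {jdve, ozvy}.
Vertex izxo has 2 neighbors: nkqn, abro.
Vertex bvrv has 2 neighbors: jwab, fizn.
deg(v) = 2 for all v (|V|=67); connected 2-regular on 67 ⇒ C_{67}.
A has 34 distinct eigenvalues ≈ [2.0, 1.991, 1.965, 1.921, 1.861, 1.784, 1.692, 1.584, 1.463, 1.329, 1.183, 1.027, 0.862, 0.689, 0.51, 0.327, 0.141, -0.047, -0.234, -0.419, -0.6, -0.776, -0.945, -1.106, -1.257, -1.398, -1.525, -1.64, -1.74, -1.825, -1.893, -1.945, -1.98, -1.998].
With N=67: ϑ(G) = 67·(-(-1)*2*cos(pi/67))/(2−(-2*cos(pi/67))) = 67*cos(pi/67)/(cos(pi/67) + 1).
ϑ(G) ≈ 33.481579809.
Check 33 ≤ 67*cos(pi/67)/(cos(pi/67) + 1) ≤ 34: both strict.

67*cos(pi/67)/(cos(pi/67) + 1)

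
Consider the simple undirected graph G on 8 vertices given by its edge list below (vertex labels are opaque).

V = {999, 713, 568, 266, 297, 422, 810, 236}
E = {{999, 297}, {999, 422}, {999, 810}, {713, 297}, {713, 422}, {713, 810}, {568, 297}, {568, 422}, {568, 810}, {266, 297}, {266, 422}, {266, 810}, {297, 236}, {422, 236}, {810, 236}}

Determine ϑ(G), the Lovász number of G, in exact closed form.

N(713) = {297, 422, 810}, |N(713)| = 3.
deg(810) = 5; N(810) = {999, 713, 568, 266, 236}.
deg(999) = 3; N(999) = {297, 422, 810}.
Vertex 297 has 5 neighbors: 999, 713, 568, 266, 236.
Complete multipartite on [5, 3]: sandwich collapses at ϑ=5.
= 5.000000000… (decimal).
5 ≤ 5 ≤ 5: collapsed.

5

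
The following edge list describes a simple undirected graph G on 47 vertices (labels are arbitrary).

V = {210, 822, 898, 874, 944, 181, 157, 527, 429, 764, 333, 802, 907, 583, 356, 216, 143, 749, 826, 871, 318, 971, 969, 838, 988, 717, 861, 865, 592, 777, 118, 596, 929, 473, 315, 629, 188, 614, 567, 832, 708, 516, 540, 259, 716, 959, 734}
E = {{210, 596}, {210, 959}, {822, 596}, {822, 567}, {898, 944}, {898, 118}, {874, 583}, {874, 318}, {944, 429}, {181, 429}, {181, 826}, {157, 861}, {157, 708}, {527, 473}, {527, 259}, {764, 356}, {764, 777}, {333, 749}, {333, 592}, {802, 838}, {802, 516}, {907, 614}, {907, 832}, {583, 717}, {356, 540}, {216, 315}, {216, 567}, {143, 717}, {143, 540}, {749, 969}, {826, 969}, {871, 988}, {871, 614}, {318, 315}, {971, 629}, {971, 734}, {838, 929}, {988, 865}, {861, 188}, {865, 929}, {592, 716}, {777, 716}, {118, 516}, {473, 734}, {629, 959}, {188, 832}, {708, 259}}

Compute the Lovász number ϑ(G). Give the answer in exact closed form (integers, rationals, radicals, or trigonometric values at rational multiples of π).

deg(708) = 2; N(708) = {157, 259}.
deg(907) = 2; N(907) = {614, 832}.
N(969) = {749, 826}, |N(969)| = 2.
N(764) = {356, 777}, |N(764)| = 2.
Every vertex has degree 2 (N=47); a single 47-cycle (edge-transitive).
A has 24 distinct eigenvalues ≈ [2.0, 1.98215, 1.92894, 1.8413, 1.7208, 1.5696, 1.39038, 1.18636, 0.96116, 0.71882, 0.46364, 0.20019, -0.06683, -0.33266, -0.59255, -0.84187, -1.07616, -1.29126, -1.4833, -1.64888, -1.78504, -1.88934, -1.95992, -1.99553].
−47·(-2*cos(pi/47)) / ((2)−(-2*cos(pi/47))) = 47*cos(pi/47)/(cos(pi/47) + 1) = ϑ(G).
= 23.47373149… (decimal).
Check 23 ≤ 47*cos(pi/47)/(cos(pi/47) + 1) ≤ 24: both strict.

47*cos(pi/47)/(cos(pi/47) + 1)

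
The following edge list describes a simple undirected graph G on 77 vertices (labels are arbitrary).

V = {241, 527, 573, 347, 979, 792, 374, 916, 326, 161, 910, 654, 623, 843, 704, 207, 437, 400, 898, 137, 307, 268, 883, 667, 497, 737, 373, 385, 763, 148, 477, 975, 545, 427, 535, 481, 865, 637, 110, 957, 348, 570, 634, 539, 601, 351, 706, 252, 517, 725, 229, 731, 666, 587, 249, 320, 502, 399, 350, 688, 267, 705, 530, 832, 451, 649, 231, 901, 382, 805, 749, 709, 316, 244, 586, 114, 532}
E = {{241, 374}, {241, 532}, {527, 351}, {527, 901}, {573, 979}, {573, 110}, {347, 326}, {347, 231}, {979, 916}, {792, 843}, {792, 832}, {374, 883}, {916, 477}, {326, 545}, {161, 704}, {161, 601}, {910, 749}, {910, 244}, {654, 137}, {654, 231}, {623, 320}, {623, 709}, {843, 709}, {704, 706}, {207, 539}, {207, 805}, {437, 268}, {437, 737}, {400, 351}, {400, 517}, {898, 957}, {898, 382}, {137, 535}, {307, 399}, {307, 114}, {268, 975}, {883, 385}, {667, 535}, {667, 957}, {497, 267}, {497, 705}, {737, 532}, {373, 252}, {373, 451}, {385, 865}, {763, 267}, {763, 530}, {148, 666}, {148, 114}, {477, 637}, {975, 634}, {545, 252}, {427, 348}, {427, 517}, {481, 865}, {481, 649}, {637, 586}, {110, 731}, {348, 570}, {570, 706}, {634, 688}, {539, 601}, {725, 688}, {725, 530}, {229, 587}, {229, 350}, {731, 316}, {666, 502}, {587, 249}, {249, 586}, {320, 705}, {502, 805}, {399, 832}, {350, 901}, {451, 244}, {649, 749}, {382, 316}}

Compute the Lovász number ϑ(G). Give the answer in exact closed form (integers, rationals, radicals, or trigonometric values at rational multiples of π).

N(749) = {910, 649}, |N(749)| = 2.
deg(916) = 2; N(916) = {979, 477}.
Vertex 843 has 2 neighbors: 792, 709.
Vertex 649 has 2 neighbors: 481, 749.
Every vertex has degree 2 (N=77); this is C_{77}, the 77-cycle.
A has 39 distinct eigenvalues ≈ [2.0, 1.99335, 1.97342, 1.94037, 1.89441, 1.83583, 1.76504, 1.68251, 1.58877, 1.48447, 1.37028, 1.24698, 1.11538, 0.97635, 0.83083, 0.67978, 0.5242, 0.36514, 0.20365, 0.0408, -0.12232, -0.28463, -0.44504, -0.60249, -0.75593, -0.90434, -1.04674, -1.18216, -1.30972, -1.42856, -1.5379, -1.637, -1.72521, -1.80194, -1.86667, -1.91899, -1.95853, -1.98504, -1.99834].
λ_max=2, λ_min=-2*cos(pi/77); ϑ = −77·λ_min/(λ_max−λ_min) = 77*cos(pi/77)/(cos(pi/77) + 1).
≈ 38.4839735 (to 7 d.p.).
Sandwich: α(G)=38 ≤ ϑ(G)=77*cos(pi/77)/(cos(pi/77) + 1) ≤ χ(Ḡ)=39 (both strict).

77*cos(pi/77)/(cos(pi/77) + 1)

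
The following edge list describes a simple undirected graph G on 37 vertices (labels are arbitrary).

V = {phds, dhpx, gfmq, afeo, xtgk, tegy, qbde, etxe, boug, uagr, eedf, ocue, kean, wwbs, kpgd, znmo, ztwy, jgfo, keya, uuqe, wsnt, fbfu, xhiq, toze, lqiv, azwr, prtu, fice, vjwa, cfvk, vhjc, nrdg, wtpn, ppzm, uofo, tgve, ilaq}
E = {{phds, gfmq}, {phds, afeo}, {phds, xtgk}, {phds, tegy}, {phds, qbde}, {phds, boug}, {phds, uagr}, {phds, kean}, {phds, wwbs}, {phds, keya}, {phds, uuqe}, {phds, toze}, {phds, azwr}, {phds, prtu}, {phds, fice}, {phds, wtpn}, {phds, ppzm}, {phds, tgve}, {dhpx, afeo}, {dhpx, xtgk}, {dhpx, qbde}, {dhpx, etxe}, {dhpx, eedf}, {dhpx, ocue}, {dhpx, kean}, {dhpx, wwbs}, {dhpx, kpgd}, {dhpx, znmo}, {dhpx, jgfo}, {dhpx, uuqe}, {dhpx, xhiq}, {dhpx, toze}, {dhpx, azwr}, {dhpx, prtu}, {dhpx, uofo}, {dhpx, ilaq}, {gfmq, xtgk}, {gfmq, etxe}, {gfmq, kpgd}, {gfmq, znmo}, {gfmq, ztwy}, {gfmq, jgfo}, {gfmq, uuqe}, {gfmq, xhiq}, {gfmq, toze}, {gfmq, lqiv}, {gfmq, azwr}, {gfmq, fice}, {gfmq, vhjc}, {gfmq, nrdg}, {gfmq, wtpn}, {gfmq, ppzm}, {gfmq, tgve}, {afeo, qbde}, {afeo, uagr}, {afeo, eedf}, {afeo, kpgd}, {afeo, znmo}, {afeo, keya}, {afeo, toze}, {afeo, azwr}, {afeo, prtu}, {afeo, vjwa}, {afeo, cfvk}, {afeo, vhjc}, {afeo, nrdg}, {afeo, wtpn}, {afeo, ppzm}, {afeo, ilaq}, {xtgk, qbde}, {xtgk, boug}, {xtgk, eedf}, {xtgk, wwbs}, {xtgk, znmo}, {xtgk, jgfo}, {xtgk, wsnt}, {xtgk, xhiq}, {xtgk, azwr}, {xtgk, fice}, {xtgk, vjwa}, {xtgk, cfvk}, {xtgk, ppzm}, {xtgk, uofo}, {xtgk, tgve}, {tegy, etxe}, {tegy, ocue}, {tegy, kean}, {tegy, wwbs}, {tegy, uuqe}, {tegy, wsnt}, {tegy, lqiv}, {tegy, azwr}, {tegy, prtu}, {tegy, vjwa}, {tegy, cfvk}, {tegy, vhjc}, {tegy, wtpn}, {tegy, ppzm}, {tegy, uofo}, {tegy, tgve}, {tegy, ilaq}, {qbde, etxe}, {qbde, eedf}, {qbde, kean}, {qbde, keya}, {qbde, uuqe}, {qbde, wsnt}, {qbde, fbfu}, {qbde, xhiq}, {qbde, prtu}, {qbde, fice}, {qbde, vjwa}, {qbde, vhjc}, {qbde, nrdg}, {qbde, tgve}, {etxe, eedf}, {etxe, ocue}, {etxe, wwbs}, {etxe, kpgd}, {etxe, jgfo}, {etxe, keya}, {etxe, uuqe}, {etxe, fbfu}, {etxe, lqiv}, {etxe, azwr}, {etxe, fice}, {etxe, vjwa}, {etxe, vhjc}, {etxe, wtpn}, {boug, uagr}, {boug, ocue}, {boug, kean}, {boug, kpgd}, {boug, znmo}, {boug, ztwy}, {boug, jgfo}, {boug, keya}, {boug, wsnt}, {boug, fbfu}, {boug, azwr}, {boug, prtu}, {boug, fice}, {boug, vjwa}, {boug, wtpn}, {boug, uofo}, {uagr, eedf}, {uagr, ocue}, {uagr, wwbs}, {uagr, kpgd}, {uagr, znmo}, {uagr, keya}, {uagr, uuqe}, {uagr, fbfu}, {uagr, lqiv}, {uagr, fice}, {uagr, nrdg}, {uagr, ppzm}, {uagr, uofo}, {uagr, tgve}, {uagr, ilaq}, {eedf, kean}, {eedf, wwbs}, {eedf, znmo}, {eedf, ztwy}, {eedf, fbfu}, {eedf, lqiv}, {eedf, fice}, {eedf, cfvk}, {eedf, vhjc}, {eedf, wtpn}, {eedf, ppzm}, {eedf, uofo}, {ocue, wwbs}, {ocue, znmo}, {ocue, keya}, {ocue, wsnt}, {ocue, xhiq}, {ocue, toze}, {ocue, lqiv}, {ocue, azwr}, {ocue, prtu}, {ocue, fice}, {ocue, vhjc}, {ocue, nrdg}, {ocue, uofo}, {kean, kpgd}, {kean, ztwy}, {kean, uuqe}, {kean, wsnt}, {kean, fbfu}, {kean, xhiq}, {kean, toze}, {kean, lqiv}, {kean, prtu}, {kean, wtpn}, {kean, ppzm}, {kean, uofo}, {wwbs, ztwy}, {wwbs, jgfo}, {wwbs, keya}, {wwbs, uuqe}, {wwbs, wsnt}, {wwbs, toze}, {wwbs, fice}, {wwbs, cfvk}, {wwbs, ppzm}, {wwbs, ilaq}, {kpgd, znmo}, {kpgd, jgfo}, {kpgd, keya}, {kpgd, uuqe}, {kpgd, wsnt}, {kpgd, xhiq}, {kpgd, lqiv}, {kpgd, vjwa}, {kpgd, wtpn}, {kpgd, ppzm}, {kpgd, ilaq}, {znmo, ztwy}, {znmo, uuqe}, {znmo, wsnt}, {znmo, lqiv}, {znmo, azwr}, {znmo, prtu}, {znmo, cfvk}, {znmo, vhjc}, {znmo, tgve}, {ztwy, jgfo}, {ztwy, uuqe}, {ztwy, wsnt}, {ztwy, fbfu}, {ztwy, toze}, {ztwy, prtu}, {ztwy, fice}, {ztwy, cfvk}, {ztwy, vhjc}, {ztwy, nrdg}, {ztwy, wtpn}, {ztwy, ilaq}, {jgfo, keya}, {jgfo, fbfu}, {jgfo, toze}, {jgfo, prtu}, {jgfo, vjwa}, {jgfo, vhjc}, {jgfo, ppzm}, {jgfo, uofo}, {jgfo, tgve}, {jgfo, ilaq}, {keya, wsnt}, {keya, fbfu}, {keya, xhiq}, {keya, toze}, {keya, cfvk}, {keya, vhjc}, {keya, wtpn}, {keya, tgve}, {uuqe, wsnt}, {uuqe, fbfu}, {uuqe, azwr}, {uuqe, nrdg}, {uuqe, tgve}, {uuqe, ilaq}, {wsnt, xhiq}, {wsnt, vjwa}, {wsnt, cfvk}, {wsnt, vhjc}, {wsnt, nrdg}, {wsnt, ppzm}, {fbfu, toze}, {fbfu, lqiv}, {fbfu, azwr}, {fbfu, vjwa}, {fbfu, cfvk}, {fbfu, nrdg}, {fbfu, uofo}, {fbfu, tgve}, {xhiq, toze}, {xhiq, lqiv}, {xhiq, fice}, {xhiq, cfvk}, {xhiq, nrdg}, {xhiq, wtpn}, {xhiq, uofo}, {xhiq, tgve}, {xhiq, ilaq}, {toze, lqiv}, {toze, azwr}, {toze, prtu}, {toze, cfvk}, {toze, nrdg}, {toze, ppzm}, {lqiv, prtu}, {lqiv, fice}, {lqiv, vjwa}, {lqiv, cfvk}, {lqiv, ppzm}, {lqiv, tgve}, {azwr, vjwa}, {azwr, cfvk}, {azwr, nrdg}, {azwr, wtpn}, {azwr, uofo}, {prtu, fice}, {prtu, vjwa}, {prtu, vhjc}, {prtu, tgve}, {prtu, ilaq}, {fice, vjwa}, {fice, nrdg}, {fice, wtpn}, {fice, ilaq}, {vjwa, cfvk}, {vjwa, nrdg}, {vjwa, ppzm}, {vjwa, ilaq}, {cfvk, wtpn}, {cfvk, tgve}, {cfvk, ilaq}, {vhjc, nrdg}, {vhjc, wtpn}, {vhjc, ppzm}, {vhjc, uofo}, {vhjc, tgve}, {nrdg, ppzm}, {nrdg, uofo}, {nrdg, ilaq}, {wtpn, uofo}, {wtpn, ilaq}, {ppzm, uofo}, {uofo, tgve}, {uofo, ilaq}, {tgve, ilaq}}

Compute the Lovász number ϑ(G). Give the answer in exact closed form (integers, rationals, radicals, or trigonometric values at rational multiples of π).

deg(azwr) = 18; N(azwr) = {phds, dhpx, gfmq, afeo, xtgk, tegy, etxe, boug, ocue, znmo, uuqe, fbfu, toze, vjwa, cfvk, nrdg, wtpn, uofo}.
deg(vhjc) = 18; N(vhjc) = {gfmq, afeo, tegy, qbde, etxe, eedf, ocue, znmo, ztwy, jgfo, keya, wsnt, prtu, nrdg, wtpn, ppzm, uofo, tgve}.
deg(nrdg) = 18; N(nrdg) = {gfmq, afeo, qbde, uagr, ocue, ztwy, uuqe, wsnt, fbfu, xhiq, toze, azwr, fice, vjwa, vhjc, ppzm, uofo, ilaq}.
Vertex qbde has 18 neighbors: phds, dhpx, afeo, xtgk, etxe, eedf, kean, keya, uuqe, wsnt, fbfu, xhiq, prtu, fice, vjwa, vhjc, nrdg, tgve.
deg(v) = 18 for all v (|V|=37); Paley(37): SR with (k,λ,μ)=(18,8,9).
spec(A) ≈ [18.0, 2.541381, -3.541381] (distinct, 6 d.p.).
ϑ = −N·λ_min/(λ_max−λ_min) = −37·(-sqrt(37)/2 - 1/2)/(18−(-sqrt(37)/2 - 1/2)) = sqrt(37).
= 6.0827625… (decimal).

sqrt(37)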